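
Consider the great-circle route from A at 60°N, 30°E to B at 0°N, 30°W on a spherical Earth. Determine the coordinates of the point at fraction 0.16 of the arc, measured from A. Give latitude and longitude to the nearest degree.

≈ 53°N, 12°E

From cos δ = sin φ₁ sin φ₂ + cos φ₁ cos φ₂ cos Δλ, the central angle is δ ≈ 1.318 rad (75.5°).
Interpolate at f = 0.16 with slerp weights a = sin((1−f)δ)/sin δ ≈ 0.924, b = sin(fδ)/sin δ ≈ 0.216.
p = a·p₁ + b·p₂ ≈ (0.587, 0.123, 0.800); φ = arcsin(p_z) ≈ 53.13°, λ = atan2(p_y, p_x) ≈ 11.82°.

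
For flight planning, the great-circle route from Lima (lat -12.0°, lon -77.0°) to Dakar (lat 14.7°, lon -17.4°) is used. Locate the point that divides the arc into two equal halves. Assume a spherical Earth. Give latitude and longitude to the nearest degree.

Convert each endpoint to a unit vector on the sphere (x = cos φ cos λ, y = cos φ sin λ, z = sin φ).
The central angle between the endpoints is δ = arccos(p₁·p₂) ≈ 1.131 rad (64.8°).
Interpolate at f = 1/2 with slerp weights a = sin((1−f)δ)/sin δ ≈ 0.592, b = sin(fδ)/sin δ ≈ 0.592.
p = a·p₁ + b·p₂ ≈ (0.677, -0.736, 0.027); φ = arcsin(p_z) ≈ 1.56°, λ = atan2(p_y, p_x) ≈ -47.38°.

≈ lat 2°, lon -47°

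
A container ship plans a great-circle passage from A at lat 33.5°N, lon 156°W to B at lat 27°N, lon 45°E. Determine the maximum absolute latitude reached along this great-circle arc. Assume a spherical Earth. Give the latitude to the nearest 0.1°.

The great circle lies in the plane with unit normal n̂ = (p₁ × p₂)/|p₁ × p₂|.
Here n̂_z ≈ -0.297; the vertex latitude is φ_max = arccos|n̂_z| ≈ 72.7°.

≈ 72.7°N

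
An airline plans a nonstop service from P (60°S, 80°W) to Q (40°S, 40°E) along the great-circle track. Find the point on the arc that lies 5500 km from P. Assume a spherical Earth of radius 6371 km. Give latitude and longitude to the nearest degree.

Write both endpoints as unit vectors p₁, p₂ with components (cos φ cos λ, cos φ sin λ, sin φ).
The central angle between the endpoints is δ = arccos(p₁·p₂) ≈ 1.197 rad (68.6°). The total great-circle distance is δ·R ≈ 1.197 × 6371 ≈ 7626 km, so the target fraction is f = 5500/7626 ≈ 0.721.
Interpolate at f ≈ 0.721 with slerp weights a = sin((1−f)δ)/sin δ ≈ 0.352, b = sin(fδ)/sin δ ≈ 0.816.
p = a·p₁ + b·p₂ ≈ (0.510, 0.229, -0.829); φ = arcsin(p_z) ≈ -56.04°, λ = atan2(p_y, p_x) ≈ 24.17°.

≈ (56°S, 24°E)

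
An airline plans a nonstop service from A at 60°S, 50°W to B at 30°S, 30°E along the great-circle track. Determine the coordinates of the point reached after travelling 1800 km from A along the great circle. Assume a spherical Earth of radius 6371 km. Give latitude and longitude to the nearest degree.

≈ 58°S, 18°W

Write both endpoints as unit vectors p₁, p₂ with components (cos φ cos λ, cos φ sin λ, sin φ).
The central angle between the endpoints is δ = arccos(p₁·p₂) ≈ 1.038 rad (59.5°). The total great-circle distance is δ·R ≈ 1.038 × 6371 ≈ 6611 km, so the target fraction is f = 1800/6611 ≈ 0.272.
Interpolate at f ≈ 0.272 with slerp weights a = sin((1−f)δ)/sin δ ≈ 0.796, b = sin(fδ)/sin δ ≈ 0.324.
p = a·p₁ + b·p₂ ≈ (0.499, -0.165, -0.851); φ = arcsin(p_z) ≈ -58.33°, λ = atan2(p_y, p_x) ≈ -18.28°.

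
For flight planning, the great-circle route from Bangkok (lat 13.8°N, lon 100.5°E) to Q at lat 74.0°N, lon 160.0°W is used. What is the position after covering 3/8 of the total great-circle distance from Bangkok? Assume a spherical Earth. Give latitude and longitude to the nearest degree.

Write both endpoints as unit vectors p₁, p₂ with components (cos φ cos λ, cos φ sin λ, sin φ).
The central angle between the endpoints is δ = arccos(p₁·p₂) ≈ 1.385 rad (79.3°).
Interpolate at f = 3/8 with slerp weights a = sin((1−f)δ)/sin δ ≈ 0.775, b = sin(fδ)/sin δ ≈ 0.505.
p = a·p₁ + b·p₂ ≈ (-0.268, 0.692, 0.670); φ = arcsin(p_z) ≈ 42.08°, λ = atan2(p_y, p_x) ≈ 111.16°.

≈ lat 42°N, lon 111°E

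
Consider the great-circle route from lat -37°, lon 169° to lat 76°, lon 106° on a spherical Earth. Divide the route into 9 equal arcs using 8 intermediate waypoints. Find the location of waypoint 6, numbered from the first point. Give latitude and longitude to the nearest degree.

From cos δ = sin φ₁ sin φ₂ + cos φ₁ cos φ₂ cos Δλ, the central angle is δ ≈ 2.090 rad (119.8°).
Interpolate at f = 6/9 with slerp weights a = sin((1−f)δ)/sin δ ≈ 0.739, b = sin(fδ)/sin δ ≈ 1.134.
p = a·p₁ + b·p₂ ≈ (-0.655, 0.376, 0.655); φ = arcsin(p_z) ≈ 40.94°, λ = atan2(p_y, p_x) ≈ 150.12°.

≈ lat 41°, lon 150°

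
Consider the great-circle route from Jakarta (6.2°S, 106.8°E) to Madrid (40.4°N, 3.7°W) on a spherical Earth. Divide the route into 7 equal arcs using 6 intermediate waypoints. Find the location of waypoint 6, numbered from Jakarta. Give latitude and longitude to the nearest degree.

Write both endpoints as unit vectors p₁, p₂ with components (cos φ cos λ, cos φ sin λ, sin φ).
The central angle between the endpoints is δ = arccos(p₁·p₂) ≈ 1.913 rad (109.6°).
Interpolate at f = 6/7 with slerp weights a = sin((1−f)δ)/sin δ ≈ 0.286, b = sin(fδ)/sin δ ≈ 1.059.
p = a·p₁ + b·p₂ ≈ (0.722, 0.221, 0.655); φ = arcsin(p_z) ≈ 40.95°, λ = atan2(p_y, p_x) ≈ 16.98°.

≈ 41°N, 17°E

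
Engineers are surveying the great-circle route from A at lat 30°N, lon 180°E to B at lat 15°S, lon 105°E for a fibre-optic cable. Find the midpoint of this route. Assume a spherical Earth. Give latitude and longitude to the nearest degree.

Write both endpoints as unit vectors p₁, p₂ with components (cos φ cos λ, cos φ sin λ, sin φ).
The central angle between the endpoints is δ = arccos(p₁·p₂) ≈ 1.484 rad (85.0°).
Interpolate at f = 1/2 with slerp weights a = sin((1−f)δ)/sin δ ≈ 0.678, b = sin(fδ)/sin δ ≈ 0.678.
p = a·p₁ + b·p₂ ≈ (-0.757, 0.633, 0.164); φ = arcsin(p_z) ≈ 9.41°, λ = atan2(p_y, p_x) ≈ 140.10°.

≈ lat 9°N, lon 140°E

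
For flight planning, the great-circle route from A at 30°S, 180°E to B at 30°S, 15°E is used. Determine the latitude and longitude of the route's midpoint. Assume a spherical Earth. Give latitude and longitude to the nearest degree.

Write both endpoints as unit vectors p₁, p₂ with components (cos φ cos λ, cos φ sin λ, sin φ).
The central angle between the endpoints is δ = arccos(p₁·p₂) ≈ 2.065 rad (118.3°).
Interpolate at f = 1/2 with slerp weights a = sin((1−f)δ)/sin δ ≈ 0.975, b = sin(fδ)/sin δ ≈ 0.975.
p = a·p₁ + b·p₂ ≈ (-0.029, 0.219, -0.975); φ = arcsin(p_z) ≈ -77.26°, λ = atan2(p_y, p_x) ≈ 97.50°.

≈ 77°S, 98°E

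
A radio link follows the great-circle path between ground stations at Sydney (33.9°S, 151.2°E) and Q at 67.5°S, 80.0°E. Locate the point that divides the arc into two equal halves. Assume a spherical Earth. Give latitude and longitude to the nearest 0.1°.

≈ 55.5°S, 130.4°E

The haversine formula gives a central angle δ ≈ 0.905 rad (51.9°) between the endpoints.
Interpolate at f = 1/2 with slerp weights a = sin((1−f)δ)/sin δ ≈ 0.556, b = sin(fδ)/sin δ ≈ 0.556.
p = a·p₁ + b·p₂ ≈ (-0.367, 0.432, -0.824); φ = arcsin(p_z) ≈ -55.46°, λ = atan2(p_y, p_x) ≈ 130.39°.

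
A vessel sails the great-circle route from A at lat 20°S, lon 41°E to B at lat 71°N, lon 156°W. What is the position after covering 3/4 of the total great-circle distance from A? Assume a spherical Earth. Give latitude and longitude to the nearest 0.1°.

Convert each endpoint to a unit vector on the sphere (x = cos φ cos λ, y = cos φ sin λ, z = sin φ).
The central angle between the endpoints is δ = arccos(p₁·p₂) ≈ 2.234 rad (128.0°).
Interpolate at f = 3/4 with slerp weights a = sin((1−f)δ)/sin δ ≈ 0.673, b = sin(fδ)/sin δ ≈ 1.262.
p = a·p₁ + b·p₂ ≈ (0.102, 0.248, 0.964); φ = arcsin(p_z) ≈ 74.48°, λ = atan2(p_y, p_x) ≈ 67.68°.

≈ lat 74.5°N, lon 67.7°E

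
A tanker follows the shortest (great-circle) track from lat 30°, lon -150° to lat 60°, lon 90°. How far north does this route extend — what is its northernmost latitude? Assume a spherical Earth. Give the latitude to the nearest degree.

The great circle lies in the plane with unit normal n̂ = (p₁ × p₂)/|p₁ × p₂|.
Here n̂_z ≈ -0.384; the vertex latitude is φ_max = arccos|n̂_z| ≈ 67.4°.

≈ 67°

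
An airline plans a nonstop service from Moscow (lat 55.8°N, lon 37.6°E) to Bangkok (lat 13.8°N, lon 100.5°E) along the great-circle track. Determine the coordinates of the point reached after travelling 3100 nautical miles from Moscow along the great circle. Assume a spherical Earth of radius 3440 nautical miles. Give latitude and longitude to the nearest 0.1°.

The haversine formula gives a central angle δ ≈ 1.109 rad (63.5°) between the endpoints. The total great-circle distance is δ·R ≈ 1.109 × 3440 ≈ 3813 nmi, so the target fraction is f = 3100/3813 ≈ 0.813.
Interpolate at f ≈ 0.813 with slerp weights a = sin((1−f)δ)/sin δ ≈ 0.230, b = sin(fδ)/sin δ ≈ 0.876.
p = a·p₁ + b·p₂ ≈ (-0.053, 0.915, 0.399); φ = arcsin(p_z) ≈ 23.53°, λ = atan2(p_y, p_x) ≈ 93.29°.

≈ lat 23.5°N, lon 93.3°E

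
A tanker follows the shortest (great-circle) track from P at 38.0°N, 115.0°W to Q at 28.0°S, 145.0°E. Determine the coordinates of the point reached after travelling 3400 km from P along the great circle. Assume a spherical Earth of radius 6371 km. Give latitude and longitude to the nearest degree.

Convert each endpoint to a unit vector on the sphere (x = cos φ cos λ, y = cos φ sin λ, z = sin φ).
The central angle between the endpoints is δ = arccos(p₁·p₂) ≈ 1.993 rad (114.2°). The total great-circle distance is δ·R ≈ 1.993 × 6371 ≈ 12698 km, so the target fraction is f = 3400/12698 ≈ 0.268.
Interpolate at f ≈ 0.268 with slerp weights a = sin((1−f)δ)/sin δ ≈ 1.090, b = sin(fδ)/sin δ ≈ 0.558.
p = a·p₁ + b·p₂ ≈ (-0.766, -0.496, 0.409); φ = arcsin(p_z) ≈ 24.14°, λ = atan2(p_y, p_x) ≈ -147.10°.

≈ 24°N, 147°W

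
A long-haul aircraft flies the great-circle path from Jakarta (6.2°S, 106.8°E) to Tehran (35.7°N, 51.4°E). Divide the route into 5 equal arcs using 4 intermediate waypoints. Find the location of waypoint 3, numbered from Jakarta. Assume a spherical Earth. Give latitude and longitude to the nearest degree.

Write both endpoints as unit vectors p₁, p₂ with components (cos φ cos λ, cos φ sin λ, sin φ).
The central angle between the endpoints is δ = arccos(p₁·p₂) ≈ 1.164 rad (66.7°).
Interpolate at f = 3/5 with slerp weights a = sin((1−f)δ)/sin δ ≈ 0.489, b = sin(fδ)/sin δ ≈ 0.700.
p = a·p₁ + b·p₂ ≈ (0.214, 0.910, 0.356); φ = arcsin(p_z) ≈ 20.84°, λ = atan2(p_y, p_x) ≈ 76.75°.

≈ 21°N, 77°E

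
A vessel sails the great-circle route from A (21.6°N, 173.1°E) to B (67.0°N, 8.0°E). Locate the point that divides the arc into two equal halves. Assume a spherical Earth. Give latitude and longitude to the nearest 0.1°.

≈ (66.5°N, 162.8°E)

Convert each endpoint to a unit vector on the sphere (x = cos φ cos λ, y = cos φ sin λ, z = sin φ).
The central angle between the endpoints is δ = arccos(p₁·p₂) ≈ 1.583 rad (90.7°).
Interpolate at f = 1/2 with slerp weights a = sin((1−f)δ)/sin δ ≈ 0.711, b = sin(fδ)/sin δ ≈ 0.711.
p = a·p₁ + b·p₂ ≈ (-0.381, 0.118, 0.917); φ = arcsin(p_z) ≈ 66.46°, λ = atan2(p_y, p_x) ≈ 162.79°.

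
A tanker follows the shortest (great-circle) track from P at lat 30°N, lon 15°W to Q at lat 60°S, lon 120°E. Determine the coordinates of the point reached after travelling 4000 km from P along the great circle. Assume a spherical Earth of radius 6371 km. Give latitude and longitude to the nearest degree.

Write both endpoints as unit vectors p₁, p₂ with components (cos φ cos λ, cos φ sin λ, sin φ).
The central angle between the endpoints is δ = arccos(p₁·p₂) ≈ 2.403 rad (137.7°). The total great-circle distance is δ·R ≈ 2.403 × 6371 ≈ 15307 km, so the target fraction is f = 4000/15307 ≈ 0.261.
Interpolate at f ≈ 0.261 with slerp weights a = sin((1−f)δ)/sin δ ≈ 1.454, b = sin(fδ)/sin δ ≈ 0.872.
p = a·p₁ + b·p₂ ≈ (0.998, 0.052, -0.028); φ = arcsin(p_z) ≈ -1.62°, λ = atan2(p_y, p_x) ≈ 2.97°.

≈ lat 2°S, lon 3°E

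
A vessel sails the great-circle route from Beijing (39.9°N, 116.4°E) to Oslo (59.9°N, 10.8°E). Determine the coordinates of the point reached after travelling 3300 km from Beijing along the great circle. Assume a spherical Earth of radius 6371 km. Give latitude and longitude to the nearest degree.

≈ 61°N, 83°E

Write both endpoints as unit vectors p₁, p₂ with components (cos φ cos λ, cos φ sin λ, sin φ).
The central angle between the endpoints is δ = arccos(p₁·p₂) ≈ 1.102 rad (63.2°). The total great-circle distance is δ·R ≈ 1.102 × 6371 ≈ 7023 km, so the target fraction is f = 3300/7023 ≈ 0.470.
Interpolate at f ≈ 0.470 with slerp weights a = sin((1−f)δ)/sin δ ≈ 0.618, b = sin(fδ)/sin δ ≈ 0.555.
p = a·p₁ + b·p₂ ≈ (0.062, 0.477, 0.877); φ = arcsin(p_z) ≈ 61.24°, λ = atan2(p_y, p_x) ≈ 82.54°.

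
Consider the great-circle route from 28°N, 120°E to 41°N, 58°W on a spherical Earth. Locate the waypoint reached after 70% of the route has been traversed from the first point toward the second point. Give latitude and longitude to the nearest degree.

≈ 74°N, 54°W

Write both endpoints as unit vectors p₁, p₂ with components (cos φ cos λ, cos φ sin λ, sin φ).
The central angle between the endpoints is δ = arccos(p₁·p₂) ≈ 1.937 rad (111.0°).
Interpolate at f = 0.70 with slerp weights a = sin((1−f)δ)/sin δ ≈ 0.588, b = sin(fδ)/sin δ ≈ 1.046.
p = a·p₁ + b·p₂ ≈ (0.159, -0.220, 0.962); φ = arcsin(p_z) ≈ 74.24°, λ = atan2(p_y, p_x) ≈ -54.17°.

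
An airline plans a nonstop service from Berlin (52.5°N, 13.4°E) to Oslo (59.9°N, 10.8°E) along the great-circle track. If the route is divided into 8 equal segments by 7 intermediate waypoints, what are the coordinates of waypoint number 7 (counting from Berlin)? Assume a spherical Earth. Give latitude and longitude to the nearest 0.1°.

Convert each endpoint to a unit vector on the sphere (x = cos φ cos λ, y = cos φ sin λ, z = sin φ).
The central angle between the endpoints is δ = arccos(p₁·p₂) ≈ 0.132 rad (7.5°).
Interpolate at f = 7/8 with slerp weights a = sin((1−f)δ)/sin δ ≈ 0.125, b = sin(fδ)/sin δ ≈ 0.876.
p = a·p₁ + b·p₂ ≈ (0.506, 0.100, 0.857); φ = arcsin(p_z) ≈ 58.98°, λ = atan2(p_y, p_x) ≈ 11.18°.

≈ 59.0°N, 11.2°E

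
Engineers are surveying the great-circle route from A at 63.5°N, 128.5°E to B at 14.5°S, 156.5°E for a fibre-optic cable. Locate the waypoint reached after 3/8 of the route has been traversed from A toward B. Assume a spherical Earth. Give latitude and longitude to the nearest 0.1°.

≈ 34.9°N, 145.0°E

Write both endpoints as unit vectors p₁, p₂ with components (cos φ cos λ, cos φ sin λ, sin φ).
The central angle between the endpoints is δ = arccos(p₁·p₂) ≈ 1.413 rad (80.9°).
Interpolate at f = 3/8 with slerp weights a = sin((1−f)δ)/sin δ ≈ 0.782, b = sin(fδ)/sin δ ≈ 0.512.
p = a·p₁ + b·p₂ ≈ (-0.672, 0.471, 0.572); φ = arcsin(p_z) ≈ 34.89°, λ = atan2(p_y, p_x) ≈ 144.97°.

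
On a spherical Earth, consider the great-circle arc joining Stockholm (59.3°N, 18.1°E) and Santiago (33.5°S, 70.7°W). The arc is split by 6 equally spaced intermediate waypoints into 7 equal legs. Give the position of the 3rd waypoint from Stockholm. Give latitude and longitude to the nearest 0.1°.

≈ (24.5°N, 34.9°W)

The haversine formula gives a central angle δ ≈ 2.055 rad (117.8°) between the endpoints.
Interpolate at f = 3/7 with slerp weights a = sin((1−f)δ)/sin δ ≈ 1.042, b = sin(fδ)/sin δ ≈ 0.872.
p = a·p₁ + b·p₂ ≈ (0.746, -0.521, 0.415); φ = arcsin(p_z) ≈ 24.54°, λ = atan2(p_y, p_x) ≈ -34.91°.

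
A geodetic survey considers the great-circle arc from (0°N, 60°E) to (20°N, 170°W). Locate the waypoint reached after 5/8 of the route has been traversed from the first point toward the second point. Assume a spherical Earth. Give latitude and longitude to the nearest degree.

≈ (25°N, 138°E)

Write both endpoints as unit vectors p₁, p₂ with components (cos φ cos λ, cos φ sin λ, sin φ).
The central angle between the endpoints is δ = arccos(p₁·p₂) ≈ 2.219 rad (127.2°).
Interpolate at f = 5/8 with slerp weights a = sin((1−f)δ)/sin δ ≈ 0.928, b = sin(fδ)/sin δ ≈ 1.234.
p = a·p₁ + b·p₂ ≈ (-0.678, 0.602, 0.422); φ = arcsin(p_z) ≈ 24.96°, λ = atan2(p_y, p_x) ≈ 138.38°.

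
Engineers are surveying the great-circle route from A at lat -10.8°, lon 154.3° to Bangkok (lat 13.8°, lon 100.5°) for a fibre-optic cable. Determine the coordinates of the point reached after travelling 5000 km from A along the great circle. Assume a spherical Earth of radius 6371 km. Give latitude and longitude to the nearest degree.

Convert each endpoint to a unit vector on the sphere (x = cos φ cos λ, y = cos φ sin λ, z = sin φ).
The central angle between the endpoints is δ = arccos(p₁·p₂) ≈ 1.025 rad (58.8°). The total great-circle distance is δ·R ≈ 1.025 × 6371 ≈ 6533 km, so the target fraction is f = 5000/6533 ≈ 0.765.
Interpolate at f ≈ 0.765 with slerp weights a = sin((1−f)δ)/sin δ ≈ 0.279, b = sin(fδ)/sin δ ≈ 0.827.
p = a·p₁ + b·p₂ ≈ (-0.393, 0.908, 0.145); φ = arcsin(p_z) ≈ 8.33°, λ = atan2(p_y, p_x) ≈ 113.41°.

≈ lat 8°, lon 113°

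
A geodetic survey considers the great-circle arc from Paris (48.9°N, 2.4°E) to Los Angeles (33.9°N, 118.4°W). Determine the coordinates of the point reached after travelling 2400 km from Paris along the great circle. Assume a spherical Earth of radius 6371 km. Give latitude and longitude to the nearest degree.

The haversine formula gives a central angle δ ≈ 1.429 rad (81.9°) between the endpoints. The total great-circle distance is δ·R ≈ 1.429 × 6371 ≈ 9107 km, so the target fraction is f = 2400/9107 ≈ 0.264.
Interpolate at f ≈ 0.264 with slerp weights a = sin((1−f)δ)/sin δ ≈ 0.878, b = sin(fδ)/sin δ ≈ 0.372.
p = a·p₁ + b·p₂ ≈ (0.430, -0.247, 0.869); φ = arcsin(p_z) ≈ 60.29°, λ = atan2(p_y, p_x) ≈ -29.91°.

≈ 60°N, 30°W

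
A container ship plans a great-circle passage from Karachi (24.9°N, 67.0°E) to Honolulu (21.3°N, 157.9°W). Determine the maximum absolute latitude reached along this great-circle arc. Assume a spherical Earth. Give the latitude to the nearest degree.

The great circle lies in the plane with unit normal n̂ = (p₁ × p₂)/|p₁ × p₂|.
Here n̂_z ≈ +0.666; the vertex latitude is φ_max = arccos|n̂_z| ≈ 48.2°.
Check via Clairaut: cos φ_max = |cos φ₁| · sin C = cos(24.9°)·sin(47.3°) ≈ 0.666, again giving ≈ 48.2°.

≈ 48°N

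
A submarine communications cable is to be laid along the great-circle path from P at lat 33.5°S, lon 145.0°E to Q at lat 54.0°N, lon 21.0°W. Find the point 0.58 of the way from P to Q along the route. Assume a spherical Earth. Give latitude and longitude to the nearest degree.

≈ lat 52°N, lon 108°E

Convert each endpoint to a unit vector on the sphere (x = cos φ cos λ, y = cos φ sin λ, z = sin φ).
The central angle between the endpoints is δ = arccos(p₁·p₂) ≈ 2.744 rad (157.2°).
Interpolate at f = 0.58 with slerp weights a = sin((1−f)δ)/sin δ ≈ 2.362, b = sin(fδ)/sin δ ≈ 2.584.
p = a·p₁ + b·p₂ ≈ (-0.195, 0.585, 0.787); φ = arcsin(p_z) ≈ 51.90°, λ = atan2(p_y, p_x) ≈ 108.46°.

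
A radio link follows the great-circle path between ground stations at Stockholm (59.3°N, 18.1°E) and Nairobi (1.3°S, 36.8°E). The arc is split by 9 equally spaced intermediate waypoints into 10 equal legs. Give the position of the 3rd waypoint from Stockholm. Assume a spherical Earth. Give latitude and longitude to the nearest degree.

≈ 41°N, 27°E

Write both endpoints as unit vectors p₁, p₂ with components (cos φ cos λ, cos φ sin λ, sin φ).
The central angle between the endpoints is δ = arccos(p₁·p₂) ≈ 1.088 rad (62.4°).
Interpolate at f = 3/10 with slerp weights a = sin((1−f)δ)/sin δ ≈ 0.779, b = sin(fδ)/sin δ ≈ 0.362.
p = a·p₁ + b·p₂ ≈ (0.668, 0.340, 0.662); φ = arcsin(p_z) ≈ 41.44°, λ = atan2(p_y, p_x) ≈ 27.00°.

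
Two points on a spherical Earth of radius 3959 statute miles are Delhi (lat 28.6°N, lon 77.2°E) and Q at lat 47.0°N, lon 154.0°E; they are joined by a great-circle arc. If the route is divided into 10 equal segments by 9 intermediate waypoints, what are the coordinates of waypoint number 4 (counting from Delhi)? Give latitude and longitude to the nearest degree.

≈ lat 42°N, lon 102°E

Write both endpoints as unit vectors p₁, p₂ with components (cos φ cos λ, cos φ sin λ, sin φ).
The central angle between the endpoints is δ = arccos(p₁·p₂) ≈ 1.062 rad (60.9°).
Interpolate at f = 4/10 with slerp weights a = sin((1−f)δ)/sin δ ≈ 0.681, b = sin(fδ)/sin δ ≈ 0.472.
p = a·p₁ + b·p₂ ≈ (-0.157, 0.724, 0.671); φ = arcsin(p_z) ≈ 42.17°, λ = atan2(p_y, p_x) ≈ 102.21°.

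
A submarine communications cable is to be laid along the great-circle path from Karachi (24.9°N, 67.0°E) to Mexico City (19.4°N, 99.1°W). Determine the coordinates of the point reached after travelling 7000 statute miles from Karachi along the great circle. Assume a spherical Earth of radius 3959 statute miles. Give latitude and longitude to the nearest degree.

≈ 50°N, 85°W

Write both endpoints as unit vectors p₁, p₂ with components (cos φ cos λ, cos φ sin λ, sin φ).
The central angle between the endpoints is δ = arccos(p₁·p₂) ≈ 2.333 rad (133.7°). The total great-circle distance is δ·R ≈ 2.333 × 3959 ≈ 9237 mi, so the target fraction is f = 7000/9237 ≈ 0.758.
Interpolate at f ≈ 0.758 with slerp weights a = sin((1−f)δ)/sin δ ≈ 0.740, b = sin(fδ)/sin δ ≈ 1.356.
p = a·p₁ + b·p₂ ≈ (0.060, -0.645, 0.762); φ = arcsin(p_z) ≈ 49.65°, λ = atan2(p_y, p_x) ≈ -84.67°.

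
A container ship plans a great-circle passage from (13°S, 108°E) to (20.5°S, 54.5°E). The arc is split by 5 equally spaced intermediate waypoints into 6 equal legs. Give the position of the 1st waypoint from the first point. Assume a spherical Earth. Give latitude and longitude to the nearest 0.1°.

Convert each endpoint to a unit vector on the sphere (x = cos φ cos λ, y = cos φ sin λ, z = sin φ).
The central angle between the endpoints is δ = arccos(p₁·p₂) ≈ 0.900 rad (51.6°).
Interpolate at f = 1/6 with slerp weights a = sin((1−f)δ)/sin δ ≈ 0.870, b = sin(fδ)/sin δ ≈ 0.191.
p = a·p₁ + b·p₂ ≈ (-0.158, 0.952, -0.263); φ = arcsin(p_z) ≈ -15.22°, λ = atan2(p_y, p_x) ≈ 99.44°.

≈ (15.2°S, 99.4°E)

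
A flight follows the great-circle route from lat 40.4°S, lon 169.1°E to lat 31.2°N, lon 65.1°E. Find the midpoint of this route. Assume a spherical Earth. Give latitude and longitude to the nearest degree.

≈ lat 7°S, lon 113°E

Convert each endpoint to a unit vector on the sphere (x = cos φ cos λ, y = cos φ sin λ, z = sin φ).
The central angle between the endpoints is δ = arccos(p₁·p₂) ≈ 2.087 rad (119.6°).
Interpolate at f = 1/2 with slerp weights a = sin((1−f)δ)/sin δ ≈ 0.993, b = sin(fδ)/sin δ ≈ 0.993.
p = a·p₁ + b·p₂ ≈ (-0.385, 0.914, -0.129); φ = arcsin(p_z) ≈ -7.43°, λ = atan2(p_y, p_x) ≈ 112.85°.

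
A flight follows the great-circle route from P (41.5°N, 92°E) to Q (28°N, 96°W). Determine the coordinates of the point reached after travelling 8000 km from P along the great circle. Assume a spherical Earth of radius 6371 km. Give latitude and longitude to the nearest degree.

Convert each endpoint to a unit vector on the sphere (x = cos φ cos λ, y = cos φ sin λ, z = sin φ).
The central angle between the endpoints is δ = arccos(p₁·p₂) ≈ 1.922 rad (110.1°). The total great-circle distance is δ·R ≈ 1.922 × 6371 ≈ 12243 km, so the target fraction is f = 8000/12243 ≈ 0.653.
Interpolate at f ≈ 0.653 with slerp weights a = sin((1−f)δ)/sin δ ≈ 0.658, b = sin(fδ)/sin δ ≈ 1.012.
p = a·p₁ + b·p₂ ≈ (-0.111, -0.397, 0.911); φ = arcsin(p_z) ≈ 65.69°, λ = atan2(p_y, p_x) ≈ -105.59°.

≈ (66°N, 106°W)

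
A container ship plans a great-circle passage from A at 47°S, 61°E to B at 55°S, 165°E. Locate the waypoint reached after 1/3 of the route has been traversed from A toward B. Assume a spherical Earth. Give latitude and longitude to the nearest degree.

≈ 60°S, 87°E

Write both endpoints as unit vectors p₁, p₂ with components (cos φ cos λ, cos φ sin λ, sin φ).
The central angle between the endpoints is δ = arccos(p₁·p₂) ≈ 1.042 rad (59.7°).
Interpolate at f = 1/3 with slerp weights a = sin((1−f)δ)/sin δ ≈ 0.741, b = sin(fδ)/sin δ ≈ 0.394.
p = a·p₁ + b·p₂ ≈ (0.027, 0.501, -0.865); φ = arcsin(p_z) ≈ -59.90°, λ = atan2(p_y, p_x) ≈ 86.95°.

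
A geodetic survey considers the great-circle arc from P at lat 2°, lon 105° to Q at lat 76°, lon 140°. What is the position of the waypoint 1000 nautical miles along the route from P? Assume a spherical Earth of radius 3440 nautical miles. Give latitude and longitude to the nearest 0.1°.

The haversine formula gives a central angle δ ≈ 1.337 rad (76.6°) between the endpoints. The total great-circle distance is δ·R ≈ 1.337 × 3440 ≈ 4598 nmi, so the target fraction is f = 1000/4598 ≈ 0.217.
Interpolate at f ≈ 0.217 with slerp weights a = sin((1−f)δ)/sin δ ≈ 0.890, b = sin(fδ)/sin δ ≈ 0.295.
p = a·p₁ + b·p₂ ≈ (-0.285, 0.905, 0.317); φ = arcsin(p_z) ≈ 18.48°, λ = atan2(p_y, p_x) ≈ 107.47°.

≈ lat 18.5°, lon 107.5°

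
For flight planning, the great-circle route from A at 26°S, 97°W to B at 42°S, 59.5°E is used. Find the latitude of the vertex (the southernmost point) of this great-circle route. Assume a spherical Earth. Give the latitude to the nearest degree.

≈ 74°S

The great circle lies in the plane with unit normal n̂ = (p₁ × p₂)/|p₁ × p₂|.
Here n̂_z ≈ +0.281; the vertex latitude is φ_max = arccos|n̂_z| ≈ 73.7°.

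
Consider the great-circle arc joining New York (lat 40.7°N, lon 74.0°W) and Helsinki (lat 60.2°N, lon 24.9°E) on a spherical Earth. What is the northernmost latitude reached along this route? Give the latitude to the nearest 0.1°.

≈ 64.4°N

The great circle lies in the plane with unit normal n̂ = (p₁ × p₂)/|p₁ × p₂|.
Here n̂_z ≈ +0.432; the vertex latitude is φ_max = arccos|n̂_z| ≈ 64.4°.
Check via Clairaut: cos φ_max = |cos φ₁| · sin C = cos(40.7°)·sin(34.7°) ≈ 0.432, again giving ≈ 64.4°.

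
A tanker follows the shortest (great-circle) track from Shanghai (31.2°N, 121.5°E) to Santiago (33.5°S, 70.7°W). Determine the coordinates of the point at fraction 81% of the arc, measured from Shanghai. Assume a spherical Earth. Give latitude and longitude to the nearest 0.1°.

Convert each endpoint to a unit vector on the sphere (x = cos φ cos λ, y = cos φ sin λ, z = sin φ).
The central angle between the endpoints is δ = arccos(p₁·p₂) ≈ 2.957 rad (169.4°).
Interpolate at f = 0.81 with slerp weights a = sin((1−f)δ)/sin δ ≈ 2.909, b = sin(fδ)/sin δ ≈ 3.706.
p = a·p₁ + b·p₂ ≈ (-0.279, -0.795, -0.539); φ = arcsin(p_z) ≈ -32.59°, λ = atan2(p_y, p_x) ≈ -109.32°.

≈ 32.6°S, 109.3°W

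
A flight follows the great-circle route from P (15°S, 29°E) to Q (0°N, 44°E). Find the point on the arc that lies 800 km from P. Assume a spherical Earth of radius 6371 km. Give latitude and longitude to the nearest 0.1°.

The haversine formula gives a central angle δ ≈ 0.368 rad (21.1°) between the endpoints. The total great-circle distance is δ·R ≈ 0.368 × 6371 ≈ 2345 km, so the target fraction is f = 800/2345 ≈ 0.341.
Interpolate at f ≈ 0.341 with slerp weights a = sin((1−f)δ)/sin δ ≈ 0.667, b = sin(fδ)/sin δ ≈ 0.348.
p = a·p₁ + b·p₂ ≈ (0.814, 0.554, -0.173); φ = arcsin(p_z) ≈ -9.95°, λ = atan2(p_y, p_x) ≈ 34.25°.

≈ (9.9°S, 34.2°E)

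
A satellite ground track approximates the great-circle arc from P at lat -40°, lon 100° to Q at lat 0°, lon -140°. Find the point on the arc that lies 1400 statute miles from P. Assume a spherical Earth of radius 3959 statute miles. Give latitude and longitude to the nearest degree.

≈ lat -44°, lon 127°

Convert each endpoint to a unit vector on the sphere (x = cos φ cos λ, y = cos φ sin λ, z = sin φ).
The central angle between the endpoints is δ = arccos(p₁·p₂) ≈ 1.964 rad (112.5°). The total great-circle distance is δ·R ≈ 1.964 × 3959 ≈ 7775 mi, so the target fraction is f = 1400/7775 ≈ 0.180.
Interpolate at f ≈ 0.180 with slerp weights a = sin((1−f)δ)/sin δ ≈ 1.082, b = sin(fδ)/sin δ ≈ 0.375.
p = a·p₁ + b·p₂ ≈ (-0.431, 0.575, -0.695); φ = arcsin(p_z) ≈ -44.05°, λ = atan2(p_y, p_x) ≈ 126.85°.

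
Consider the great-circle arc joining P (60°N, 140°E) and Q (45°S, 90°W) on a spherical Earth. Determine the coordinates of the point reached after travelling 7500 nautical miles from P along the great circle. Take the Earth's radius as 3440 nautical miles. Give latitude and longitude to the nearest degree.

≈ (28°S, 108°W)

From cos δ = sin φ₁ sin φ₂ + cos φ₁ cos φ₂ cos Δλ, the central angle is δ ≈ 2.567 rad (147.1°). The total great-circle distance is δ·R ≈ 2.567 × 3440 ≈ 8832 nmi, so the target fraction is f = 7500/8832 ≈ 0.849.
Interpolate at f ≈ 0.849 with slerp weights a = sin((1−f)δ)/sin δ ≈ 0.695, b = sin(fδ)/sin δ ≈ 1.510.
p = a·p₁ + b·p₂ ≈ (-0.266, -0.844, -0.465); φ = arcsin(p_z) ≈ -27.74°, λ = atan2(p_y, p_x) ≈ -107.51°.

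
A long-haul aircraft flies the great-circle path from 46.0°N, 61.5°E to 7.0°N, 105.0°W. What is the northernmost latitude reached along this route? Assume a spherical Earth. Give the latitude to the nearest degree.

The great circle lies in the plane with unit normal n̂ = (p₁ × p₂)/|p₁ × p₂|.
Here n̂_z ≈ -0.198; the vertex latitude is φ_max = arccos|n̂_z| ≈ 78.6°.
Check via Clairaut: cos φ_max = |cos φ₁| · sin C = cos(46.0°)·sin(16.6°) ≈ 0.198, again giving ≈ 78.6°.

≈ 79°N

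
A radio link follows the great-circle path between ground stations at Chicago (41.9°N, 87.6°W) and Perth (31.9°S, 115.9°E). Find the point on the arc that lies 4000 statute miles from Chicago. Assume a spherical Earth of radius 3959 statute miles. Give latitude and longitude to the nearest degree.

≈ 35°N, 164°W

The haversine formula gives a central angle δ ≈ 2.772 rad (158.8°) between the endpoints. The total great-circle distance is δ·R ≈ 2.772 × 3959 ≈ 10974 mi, so the target fraction is f = 4000/10974 ≈ 0.365.
Interpolate at f ≈ 0.365 with slerp weights a = sin((1−f)δ)/sin δ ≈ 2.717, b = sin(fδ)/sin δ ≈ 2.344.
p = a·p₁ + b·p₂ ≈ (-0.784, -0.231, 0.576); φ = arcsin(p_z) ≈ 35.16°, λ = atan2(p_y, p_x) ≈ -163.62°.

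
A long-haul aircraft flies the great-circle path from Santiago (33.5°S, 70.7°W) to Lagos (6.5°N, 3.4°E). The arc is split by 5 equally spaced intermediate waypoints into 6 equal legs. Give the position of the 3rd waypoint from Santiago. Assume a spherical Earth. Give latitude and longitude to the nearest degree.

Convert each endpoint to a unit vector on the sphere (x = cos φ cos λ, y = cos φ sin λ, z = sin φ).
The central angle between the endpoints is δ = arccos(p₁·p₂) ≈ 1.406 rad (80.5°).
Interpolate at f = 3/6 with slerp weights a = sin((1−f)δ)/sin δ ≈ 0.655, b = sin(fδ)/sin δ ≈ 0.655.
p = a·p₁ + b·p₂ ≈ (0.831, -0.477, -0.287); φ = arcsin(p_z) ≈ -16.71°, λ = atan2(p_y, p_x) ≈ -29.88°.

≈ (17°S, 30°W)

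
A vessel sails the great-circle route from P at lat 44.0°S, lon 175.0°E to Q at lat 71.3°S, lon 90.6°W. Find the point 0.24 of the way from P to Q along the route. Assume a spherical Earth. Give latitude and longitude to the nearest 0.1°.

From cos δ = sin φ₁ sin φ₂ + cos φ₁ cos φ₂ cos Δλ, the central angle is δ ≈ 0.876 rad (50.2°).
Interpolate at f = 0.24 with slerp weights a = sin((1−f)δ)/sin δ ≈ 0.804, b = sin(fδ)/sin δ ≈ 0.272.
p = a·p₁ + b·p₂ ≈ (-0.577, -0.037, -0.816); φ = arcsin(p_z) ≈ -54.67°, λ = atan2(p_y, p_x) ≈ -176.36°.

≈ lat 54.7°S, lon 176.4°W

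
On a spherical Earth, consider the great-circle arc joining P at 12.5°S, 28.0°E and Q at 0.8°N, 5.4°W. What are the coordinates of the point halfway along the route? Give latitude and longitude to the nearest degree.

≈ 6°S, 11°E

From cos δ = sin φ₁ sin φ₂ + cos φ₁ cos φ₂ cos Δλ, the central angle is δ ≈ 0.623 rad (35.7°).
Interpolate at f = 1/2 with slerp weights a = sin((1−f)δ)/sin δ ≈ 0.525, b = sin(fδ)/sin δ ≈ 0.525.
p = a·p₁ + b·p₂ ≈ (0.976, 0.191, -0.106); φ = arcsin(p_z) ≈ -6.11°, λ = atan2(p_y, p_x) ≈ 11.09°.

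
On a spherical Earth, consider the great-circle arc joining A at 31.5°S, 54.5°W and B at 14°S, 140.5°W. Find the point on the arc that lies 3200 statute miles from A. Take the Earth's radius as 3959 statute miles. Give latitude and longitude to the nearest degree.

≈ 28°S, 108°W

Convert each endpoint to a unit vector on the sphere (x = cos φ cos λ, y = cos φ sin λ, z = sin φ).
The central angle between the endpoints is δ = arccos(p₁·p₂) ≈ 1.386 rad (79.4°). The total great-circle distance is δ·R ≈ 1.386 × 3959 ≈ 5486 mi, so the target fraction is f = 3200/5486 ≈ 0.583.
Interpolate at f ≈ 0.583 with slerp weights a = sin((1−f)δ)/sin δ ≈ 0.555, b = sin(fδ)/sin δ ≈ 0.736.
p = a·p₁ + b·p₂ ≈ (-0.276, -0.840, -0.468); φ = arcsin(p_z) ≈ -27.91°, λ = atan2(p_y, p_x) ≈ -108.19°.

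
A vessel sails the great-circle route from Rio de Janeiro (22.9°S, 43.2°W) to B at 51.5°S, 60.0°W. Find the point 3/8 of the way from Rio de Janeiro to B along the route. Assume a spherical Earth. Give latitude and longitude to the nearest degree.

Convert each endpoint to a unit vector on the sphere (x = cos φ cos λ, y = cos φ sin λ, z = sin φ).
The central angle between the endpoints is δ = arccos(p₁·p₂) ≈ 0.548 rad (31.4°).
Interpolate at f = 3/8 with slerp weights a = sin((1−f)δ)/sin δ ≈ 0.645, b = sin(fδ)/sin δ ≈ 0.392.
p = a·p₁ + b·p₂ ≈ (0.555, -0.618, -0.557); φ = arcsin(p_z) ≈ -33.87°, λ = atan2(p_y, p_x) ≈ -48.07°.

≈ 34°S, 48°W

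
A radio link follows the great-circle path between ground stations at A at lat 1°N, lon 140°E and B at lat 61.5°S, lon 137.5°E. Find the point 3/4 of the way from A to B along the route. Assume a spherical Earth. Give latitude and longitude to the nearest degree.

Write both endpoints as unit vectors p₁, p₂ with components (cos φ cos λ, cos φ sin λ, sin φ).
The central angle between the endpoints is δ = arccos(p₁·p₂) ≈ 1.091 rad (62.5°).
Interpolate at f = 3/4 with slerp weights a = sin((1−f)δ)/sin δ ≈ 0.304, b = sin(fδ)/sin δ ≈ 0.823.
p = a·p₁ + b·p₂ ≈ (-0.522, 0.460, -0.718); φ = arcsin(p_z) ≈ -45.88°, λ = atan2(p_y, p_x) ≈ 138.59°.

≈ lat 46°S, lon 139°E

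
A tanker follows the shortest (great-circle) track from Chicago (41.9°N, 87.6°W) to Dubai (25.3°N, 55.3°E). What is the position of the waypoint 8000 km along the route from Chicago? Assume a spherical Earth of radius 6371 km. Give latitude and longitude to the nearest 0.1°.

≈ 52.3°N, 31.2°E

From cos δ = sin φ₁ sin φ₂ + cos φ₁ cos φ₂ cos Δλ, the central angle is δ ≈ 1.825 rad (104.6°). The total great-circle distance is δ·R ≈ 1.825 × 6371 ≈ 11626 km, so the target fraction is f = 8000/11626 ≈ 0.688.
Interpolate at f ≈ 0.688 with slerp weights a = sin((1−f)δ)/sin δ ≈ 0.557, b = sin(fδ)/sin δ ≈ 0.982.
p = a·p₁ + b·p₂ ≈ (0.523, 0.316, 0.792); φ = arcsin(p_z) ≈ 52.34°, λ = atan2(p_y, p_x) ≈ 31.15°.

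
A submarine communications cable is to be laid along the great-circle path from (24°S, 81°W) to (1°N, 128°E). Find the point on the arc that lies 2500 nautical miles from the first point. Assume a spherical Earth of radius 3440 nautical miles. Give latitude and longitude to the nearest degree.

≈ (41°S, 127°W)

Convert each endpoint to a unit vector on the sphere (x = cos φ cos λ, y = cos φ sin λ, z = sin φ).
The central angle between the endpoints is δ = arccos(p₁·p₂) ≈ 2.508 rad (143.7°). The total great-circle distance is δ·R ≈ 2.508 × 3440 ≈ 8628 nmi, so the target fraction is f = 2500/8628 ≈ 0.290.
Interpolate at f ≈ 0.290 with slerp weights a = sin((1−f)δ)/sin δ ≈ 1.652, b = sin(fδ)/sin δ ≈ 1.122.
p = a·p₁ + b·p₂ ≈ (-0.455, -0.606, -0.652); φ = arcsin(p_z) ≈ -40.72°, λ = atan2(p_y, p_x) ≈ -126.88°.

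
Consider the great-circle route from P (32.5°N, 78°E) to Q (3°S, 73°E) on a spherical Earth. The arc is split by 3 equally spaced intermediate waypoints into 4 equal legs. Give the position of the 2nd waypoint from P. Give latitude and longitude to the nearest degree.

≈ (15°N, 75°E)

Convert each endpoint to a unit vector on the sphere (x = cos φ cos λ, y = cos φ sin λ, z = sin φ).
The central angle between the endpoints is δ = arccos(p₁·p₂) ≈ 0.625 rad (35.8°).
Interpolate at f = 2/4 with slerp weights a = sin((1−f)δ)/sin δ ≈ 0.525, b = sin(fδ)/sin δ ≈ 0.525.
p = a·p₁ + b·p₂ ≈ (0.246, 0.935, 0.255); φ = arcsin(p_z) ≈ 14.76°, λ = atan2(p_y, p_x) ≈ 75.29°.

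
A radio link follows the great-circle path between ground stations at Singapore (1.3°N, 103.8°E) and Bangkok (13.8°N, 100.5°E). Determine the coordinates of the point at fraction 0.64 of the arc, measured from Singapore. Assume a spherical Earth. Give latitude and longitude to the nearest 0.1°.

Write both endpoints as unit vectors p₁, p₂ with components (cos φ cos λ, cos φ sin λ, sin φ).
The central angle between the endpoints is δ = arccos(p₁·p₂) ≈ 0.225 rad (12.9°).
Interpolate at f = 0.64 with slerp weights a = sin((1−f)δ)/sin δ ≈ 0.363, b = sin(fδ)/sin δ ≈ 0.643.
p = a·p₁ + b·p₂ ≈ (-0.200, 0.966, 0.162); φ = arcsin(p_z) ≈ 9.30°, λ = atan2(p_y, p_x) ≈ 101.71°.

≈ 9.3°N, 101.7°E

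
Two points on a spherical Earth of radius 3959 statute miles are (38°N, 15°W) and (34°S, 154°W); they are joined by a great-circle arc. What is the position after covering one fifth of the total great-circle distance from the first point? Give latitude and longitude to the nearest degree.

From cos δ = sin φ₁ sin φ₂ + cos φ₁ cos φ₂ cos Δλ, the central angle is δ ≈ 2.563 rad (146.9°).
Interpolate at f = 1/5 with slerp weights a = sin((1−f)δ)/sin δ ≈ 1.623, b = sin(fδ)/sin δ ≈ 0.897.
p = a·p₁ + b·p₂ ≈ (0.567, -0.657, 0.497); φ = arcsin(p_z) ≈ 29.82°, λ = atan2(p_y, p_x) ≈ -49.22°.

≈ (30°N, 49°W)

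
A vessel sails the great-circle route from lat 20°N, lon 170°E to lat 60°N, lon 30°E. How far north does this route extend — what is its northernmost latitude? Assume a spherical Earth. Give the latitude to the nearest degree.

≈ 72°N

The great circle lies in the plane with unit normal n̂ = (p₁ × p₂)/|p₁ × p₂|.
Here n̂_z ≈ -0.303; the vertex latitude is φ_max = arccos|n̂_z| ≈ 72.4°.
Check via Clairaut: cos φ_max = |cos φ₁| · sin C = cos(20.0°)·sin(18.8°) ≈ 0.303, again giving ≈ 72.4°.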